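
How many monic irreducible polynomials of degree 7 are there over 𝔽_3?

312

By the necklace-counting formula, N_3(7) = (1/7) Σ_{d|7} μ(7/d)·3^d.
Divisors of 7: 1, 7; μ(7/d) for each: -1, 1.
Σ = − 3^1 + 3^7 = 2184.
N = 2184/7 = 312.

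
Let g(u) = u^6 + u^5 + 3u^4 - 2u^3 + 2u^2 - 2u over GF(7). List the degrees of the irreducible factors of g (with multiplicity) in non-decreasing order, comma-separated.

1, 2, 3

Linear factors from roots: (u).
Complete factorization: g(u) = (u)·(u^2 - 2u + 2)·(u^3 + 3u^2 - 1).
Factor degrees with multiplicity: 1 + 2 + 3 = 6.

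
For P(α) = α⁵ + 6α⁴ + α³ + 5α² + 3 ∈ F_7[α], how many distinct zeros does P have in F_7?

Evaluate at each of the 7 elements of F_7:
P(0) = 3; P(1) = 2; P(2) = 5; P(3) = 6; P(4) = 5; P(5) = 2; P(6) = 5.
No element is a root.

0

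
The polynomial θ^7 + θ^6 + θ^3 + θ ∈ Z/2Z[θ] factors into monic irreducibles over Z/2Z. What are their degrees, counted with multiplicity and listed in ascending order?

Write h(θ) = θ^7 + θ^6 + θ^3 + θ.
Roots in Z/2Z: h(0) = 0 → root; h(1) = 0 → root.
Linear factors from roots: (θ), (θ + 1).
Complete factorization: h(θ) = (θ)·(θ + 1)·(θ^2 + θ + 1)·(θ^3 + θ^2 + 1).
Factor degrees with multiplicity: 1 + 1 + 2 + 3 = 7.

1, 1, 2, 3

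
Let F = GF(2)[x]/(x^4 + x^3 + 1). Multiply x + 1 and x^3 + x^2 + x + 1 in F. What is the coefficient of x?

0

Multiply in GF(2)[x]: (x + 1)·(x^3 + x^2 + x + 1) = x^4 + 1.
Reduce using x^4 ≡ x^3 + 1 (mod x^4 + x^3 + 1).
Reduced: x^3.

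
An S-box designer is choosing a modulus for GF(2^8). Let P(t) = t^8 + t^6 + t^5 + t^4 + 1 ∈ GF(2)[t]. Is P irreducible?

Check for roots in GF(2): P(0) = 1; P(1) = 1.
No roots, so no linear factors.
Monic irreducibles of degree 2 over GF(2): t^2 + t + 1.
None of them divide P (all give nonzero remainder).
Monic irreducibles of degree 3 over GF(2): t^3 + t + 1, t^3 + t^2 + 1.
None of them divide P (all give nonzero remainder).
Monic irreducibles of degree 4 over GF(2): t^4 + t + 1, t^4 + t^3 + 1, t^4 + t^3 + t^2 + t + 1.
None of them divide P (all give nonzero remainder).
No irreducible factor of degree ≤ 4 exists, so P is irreducible over GF(2).

Yes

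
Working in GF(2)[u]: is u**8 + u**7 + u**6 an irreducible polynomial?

No

Write g(u) = u**8 + u**7 + u**6.
Check for roots in GF(2): g(0) = 0 → root; g(1) = 1.
g(0) = 0, so (u) divides g(u); g is reducible.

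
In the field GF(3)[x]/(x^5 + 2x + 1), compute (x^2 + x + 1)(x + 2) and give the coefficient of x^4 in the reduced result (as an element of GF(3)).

Multiply in GF(3)[x]: (x^2 + x + 1)·(x + 2) = x^3 + 2.
Reduced: x^3 + 2.

0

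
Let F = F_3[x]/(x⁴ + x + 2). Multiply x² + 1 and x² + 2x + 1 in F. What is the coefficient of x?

1

Multiply in F_3[x]: (x² + 1)·(x² + 2x + 1) = x⁴ + 2x³ + 2x² + 2x + 1.
Reduce using x⁴ ≡ 2x + 1 (mod x⁴ + x + 2).
Reduced: 2x³ + 2x² + x + 2.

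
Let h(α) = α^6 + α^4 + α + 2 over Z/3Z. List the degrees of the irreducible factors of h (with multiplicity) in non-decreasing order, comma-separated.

1, 1, 1, 1, 2

Roots in Z/3Z: h(0) = 2; h(1) = 2; h(2) = 0 → root.
Linear factors from roots: (α + 1).
Complete factorization: h(α) = (α + 1)^4·(α^2 + 2α + 2).
Factor degrees with multiplicity: 1 + 1 + 1 + 1 + 2 = 6.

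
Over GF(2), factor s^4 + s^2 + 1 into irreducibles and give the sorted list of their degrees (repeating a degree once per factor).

Write h(s) = s^4 + s^2 + 1.
Roots in GF(2): h(0) = 1; h(1) = 1.
Complete factorization: h(s) = (s^2 + s + 1)^2.
Factor degrees with multiplicity: 2 + 2 = 4.

2, 2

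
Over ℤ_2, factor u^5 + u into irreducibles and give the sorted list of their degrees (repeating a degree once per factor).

Write g(u) = u^5 + u.
Roots in ℤ_2: g(0) = 0 → root; g(1) = 0 → root.
Linear factors from roots: (u), (u + 1).
Complete factorization: g(u) = (u)·(u + 1)^4.
Factor degrees with multiplicity: 1 + 1 + 1 + 1 + 1 = 5.

1, 1, 1, 1, 1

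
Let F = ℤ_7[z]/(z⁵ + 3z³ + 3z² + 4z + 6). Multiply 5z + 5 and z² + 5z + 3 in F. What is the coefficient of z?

Multiply in ℤ_7[z]: (5z + 5)·(z² + 5z + 3) = 5z³ + 2z² + 5z + 1.
Reduced: 5z³ + 2z² + 5z + 1.

5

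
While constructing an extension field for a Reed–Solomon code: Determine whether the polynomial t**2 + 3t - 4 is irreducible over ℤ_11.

Write h(t) = t**2 + 3t - 4.
Check each element of ℤ_11 for a root: h(0)=7, h(1)=0, h(2)=6, h(3)=3, h(4)=2, h(5)=3, h(6)=6, h(7)=0, h(8)=7, h(9)=5, h(10)=5.
h(1) = 0, so (t − 1) divides h(t); h is reducible.

No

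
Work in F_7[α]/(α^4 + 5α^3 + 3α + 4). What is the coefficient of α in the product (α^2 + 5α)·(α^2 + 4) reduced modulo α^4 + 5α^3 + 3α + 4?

3

Multiply in F_7[α]: (α^2 + 5α)·(α^2 + 4) = α^4 + 5α^3 + 4α^2 + 6α.
Reduce using α^4 ≡ 2α^3 + 4α + 3 (mod α^4 + 5α^3 + 3α + 4).
Reduced: 4α^2 + 3α + 3.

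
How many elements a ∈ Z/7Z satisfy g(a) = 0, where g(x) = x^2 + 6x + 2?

Evaluate at each of the 7 elements of Z/7Z:
g(0) = 2; g(1) = 2; g(2) = 4; g(3) = 1; g(4) = 0 → root; g(5) = 1; g(6) = 4.
Roots: {4}.

1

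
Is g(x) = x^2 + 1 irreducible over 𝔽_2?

Check for roots in 𝔽_2: g(0) = 1; g(1) = 0 → root.
g(1) = 0, so (x − 1) divides g(x); g is reducible.

No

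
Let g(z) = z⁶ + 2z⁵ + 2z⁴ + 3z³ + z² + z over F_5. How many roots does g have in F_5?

4

Evaluate at each of the 5 elements of F_5:
g(0) = 0 → root; g(1) = 0 → root; g(2) = 0 → root; g(3) = 0 → root; g(4) = 3.
Roots: {0, 1, 2, 3}.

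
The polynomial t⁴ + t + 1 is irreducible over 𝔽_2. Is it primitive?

Yes

Write f(t) = t⁴ + t + 1.
|GF(2^4)^×| = 2^4 − 1 = 15. Prime factorization: 15 = 3·5.
f is primitive ⇔ t has order 15 in GF(2)[t]/(f), i.e. t^(15/q) ≠ 1 for each prime q | 15.
t^(5) mod f = t² + t.
t^(3) mod f = t³.
None equal 1, so t has full order 15; f is primitive.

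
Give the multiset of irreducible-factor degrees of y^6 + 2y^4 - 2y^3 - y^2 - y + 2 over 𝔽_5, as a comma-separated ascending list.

6

Write f(y) = y^6 + 2y^4 - 2y^3 - y^2 - y + 2.
Roots in 𝔽_5: f(0) = 2; f(1) = 1; f(2) = 1; f(3) = 2; f(4) = 2.
Complete factorization: f(y) = (y^6 + 2y^4 - 2y^3 - y^2 - y + 2).
Factor degrees with multiplicity: 6 = 6.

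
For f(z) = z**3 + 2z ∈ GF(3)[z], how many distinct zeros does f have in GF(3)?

3

Evaluate at each of the 3 elements of GF(3):
f(0) = 0 → root; f(1) = 0 → root; f(2) = 0 → root.
Roots: {0, 1, 2}.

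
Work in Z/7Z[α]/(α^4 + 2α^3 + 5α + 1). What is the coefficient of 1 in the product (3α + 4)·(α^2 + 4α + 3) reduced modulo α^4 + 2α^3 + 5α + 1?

5

Multiply in Z/7Z[α]: (3α + 4)·(α^2 + 4α + 3) = 3α^3 + 2α^2 + 4α + 5.
Reduced: 3α^3 + 2α^2 + 4α + 5.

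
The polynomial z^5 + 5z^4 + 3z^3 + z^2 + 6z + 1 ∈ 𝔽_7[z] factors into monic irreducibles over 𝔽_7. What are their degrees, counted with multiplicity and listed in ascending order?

5

Write f(z) = z^5 + 5z^4 + 3z^3 + z^2 + 6z + 1.
Complete factorization: f(z) = (z^5 + 5z^4 + 3z^3 + z^2 + 6z + 1).
Factor degrees with multiplicity: 5 = 5.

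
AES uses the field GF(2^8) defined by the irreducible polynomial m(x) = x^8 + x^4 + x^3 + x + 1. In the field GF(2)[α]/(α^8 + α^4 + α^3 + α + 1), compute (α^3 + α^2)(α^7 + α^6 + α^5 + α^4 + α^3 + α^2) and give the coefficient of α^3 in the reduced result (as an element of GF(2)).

1

Multiply in GF(2)[α]: (α^3 + α^2)·(α^7 + α^6 + α^5 + α^4 + α^3 + α^2) = α^10 + α^4.
Reduce using α^8 ≡ α^4 + α^3 + α + 1 (mod α^8 + α^4 + α^3 + α + 1).
Reduced: α^6 + α^5 + α^4 + α^3 + α^2.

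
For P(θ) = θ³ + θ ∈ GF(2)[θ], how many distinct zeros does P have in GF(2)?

Evaluate at each of the 2 elements of GF(2):
P(0) = 0 → root; P(1) = 0 → root.
Roots: {0, 1}.

2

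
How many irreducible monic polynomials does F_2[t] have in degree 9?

56

By the necklace-counting formula, N_2(9) = (1/9) Σ_{d|9} μ(9/d)·2^d.
Divisors of 9: 1, 3, 9; μ(9/d) for each: 0, -1, 1.
Σ = − 2^3 + 2^9 = 504.
N = 504/9 = 56.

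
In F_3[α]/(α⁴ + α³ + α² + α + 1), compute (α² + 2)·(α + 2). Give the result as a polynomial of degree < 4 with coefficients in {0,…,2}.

Multiply in F_3[α]: (α² + 2)·(α + 2) = α³ + 2α² + 2α + 1.
Reduced: α³ + 2α² + 2α + 1.

α^3 + 2α^2 + 2α + 1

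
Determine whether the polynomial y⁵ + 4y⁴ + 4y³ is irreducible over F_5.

Write h(y) = y⁵ + 4y⁴ + 4y³.
Check for roots in F_5: h(0) = 0 → root; h(1) = 4; h(2) = 3; h(3) = 0 → root; h(4) = 4.
h(0) = 0, so (y) divides h(y); h is reducible.

No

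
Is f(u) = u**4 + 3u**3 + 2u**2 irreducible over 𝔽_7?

Check for roots in 𝔽_7: f(0) = 0 → root; f(1) = 6; f(2) = 6; f(3) = 5; f(4) = 4; f(5) = 0 → root; f(6) = 0 → root.
f(0) = 0, so (u) divides f(u); f is reducible.

No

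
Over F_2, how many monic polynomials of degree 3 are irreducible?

By the necklace-counting formula, N_2(3) = (1/3) Σ_{d|3} μ(3/d)·2^d.
Divisors of 3: 1, 3; μ(3/d) for each: -1, 1.
Σ = − 2^1 + 2^3 = 6.
N = 6/3 = 2.

2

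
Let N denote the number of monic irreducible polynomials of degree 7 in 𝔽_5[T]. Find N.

By the necklace-counting formula, N_5(7) = (1/7) Σ_{d|7} μ(7/d)·5^d.
Divisors of 7: 1, 7; μ(7/d) for each: -1, 1.
Σ = − 5^1 + 5^7 = 78120.
N = 78120/7 = 11160.

11160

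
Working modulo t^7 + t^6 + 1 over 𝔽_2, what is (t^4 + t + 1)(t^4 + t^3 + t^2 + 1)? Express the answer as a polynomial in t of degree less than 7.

Multiply in 𝔽_2[t]: (t^4 + t + 1)·(t^4 + t^3 + t^2 + 1) = t^8 + t^7 + t^6 + t^5 + t^4 + t^2 + t + 1.
Reduce using t^7 ≡ t^6 + 1 (mod t^7 + t^6 + 1).
Reduced: t^6 + t^5 + t^4 + t^2 + 1.

t^6 + t^5 + t^4 + t^2 + 1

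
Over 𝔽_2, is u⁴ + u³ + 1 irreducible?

Yes

Write P(u) = u⁴ + u³ + 1.
Check for roots in 𝔽_2: P(0) = 1; P(1) = 1.
No roots, so no linear factors.
Monic irreducibles of degree 2 over GF(2): u² + u + 1.
None of them divide P (all give nonzero remainder).
No irreducible factor of degree ≤ 2 exists, so P is irreducible over GF(2).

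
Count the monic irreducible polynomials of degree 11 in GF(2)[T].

186

The number of monic irreducibles of degree 11 over GF(2) is (1/11)·Σ_{d∣11} μ(11/d) 2^d.
Divisors of 11: 1, 11; μ(11/d) for each: -1, 1.
Σ = − 2^1 + 2^11 = 2046.
N = 2046/11 = 186.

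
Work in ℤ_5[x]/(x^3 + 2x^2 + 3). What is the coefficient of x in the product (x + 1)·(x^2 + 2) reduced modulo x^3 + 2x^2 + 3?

Multiply in ℤ_5[x]: (x + 1)·(x^2 + 2) = x^3 + x^2 + 2x + 2.
Reduce using x^3 ≡ 3x^2 + 2 (mod x^3 + 2x^2 + 3).
Reduced: 4x^2 + 2x + 4.

2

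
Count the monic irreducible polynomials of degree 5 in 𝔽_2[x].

6

Gauss's count: N_{2}(5) = (1/5) Σ_{d|5} μ(5/d)·2^d.
Divisors of 5: 1, 5; μ(5/d) for each: -1, 1.
Σ = − 2^1 + 2^5 = 30.
N = 30/5 = 6.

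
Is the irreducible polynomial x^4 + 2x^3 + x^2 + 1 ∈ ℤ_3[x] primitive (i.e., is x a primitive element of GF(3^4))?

Write f(x) = x^4 + 2x^3 + x^2 + 1.
|GF(3^4)^×| = 3^4 − 1 = 80. Prime factorization: 80 = 2^4·5.
f is primitive ⇔ x has order 80 in GF(3)[x]/(f), i.e. x^(80/q) ≠ 1 for each prime q | 80.
x^(40) mod f = 1
x^(16) mod f = x^3 + x^2 + 2x.
Since x^(40) = 1, the order of x divides 40 < 80; not primitive.

No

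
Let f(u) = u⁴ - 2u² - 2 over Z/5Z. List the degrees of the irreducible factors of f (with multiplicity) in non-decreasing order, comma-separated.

4

Roots in Z/5Z: f(0) = 3; f(1) = 2; f(2) = 1; f(3) = 1; f(4) = 2.
Complete factorization: f(u) = (u⁴ - 2u² - 2).
Factor degrees with multiplicity: 4 = 4.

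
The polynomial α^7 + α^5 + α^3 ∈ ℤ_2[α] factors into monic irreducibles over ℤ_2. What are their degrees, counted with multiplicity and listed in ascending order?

1, 1, 1, 2, 2

Write f(α) = α^7 + α^5 + α^3.
Roots in ℤ_2: f(0) = 0 → root; f(1) = 1.
Linear factors from roots: (α).
Complete factorization: f(α) = (α)^3·(α^2 + α + 1)^2.
Factor degrees with multiplicity: 1 + 1 + 1 + 2 + 2 = 7.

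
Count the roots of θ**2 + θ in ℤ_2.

2

Write P(θ) = θ**2 + θ.
Evaluate at each of the 2 elements of ℤ_2:
P(0) = 0 → root; P(1) = 0 → root.
Roots: {0, 1}.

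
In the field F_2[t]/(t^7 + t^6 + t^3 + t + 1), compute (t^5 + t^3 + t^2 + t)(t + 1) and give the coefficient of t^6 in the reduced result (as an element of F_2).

1

Multiply in F_2[t]: (t^5 + t^3 + t^2 + t)·(t + 1) = t^6 + t^5 + t^4 + t.
Reduced: t^6 + t^5 + t^4 + t.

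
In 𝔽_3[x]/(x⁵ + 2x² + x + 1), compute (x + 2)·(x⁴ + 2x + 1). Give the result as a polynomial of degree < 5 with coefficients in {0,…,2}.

2x^4 + x + 1

Multiply in 𝔽_3[x]: (x + 2)·(x⁴ + 2x + 1) = x⁵ + 2x⁴ + 2x² + 2x + 2.
Reduce using x⁵ ≡ x² + 2x + 2 (mod x⁵ + 2x² + x + 1).
Reduced: 2x⁴ + x + 1.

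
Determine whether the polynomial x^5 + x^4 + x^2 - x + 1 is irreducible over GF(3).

No

Write f(x) = x^5 + x^4 + x^2 - x + 1.
Check for roots in GF(3): f(0) = 1; f(1) = 0 → root; f(2) = 0 → root.
f(1) = 0, so (x − 1) divides f(x); f is reducible.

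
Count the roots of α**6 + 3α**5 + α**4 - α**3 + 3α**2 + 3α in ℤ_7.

Write g(α) = α**6 + 3α**5 + α**4 - α**3 + 3α**2 + 3α.
Evaluate at each of the 7 elements of ℤ_7:
g(0) = 0 → root; g(1) = 3; g(2) = 4; g(3) = 1; g(4) = 0 → root; g(5) = 5; g(6) = 0 → root.
Roots: {0, 4, 6}.

3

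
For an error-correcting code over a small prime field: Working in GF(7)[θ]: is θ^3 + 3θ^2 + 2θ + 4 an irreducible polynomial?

No

Write f(θ) = θ^3 + 3θ^2 + 2θ + 4.
Check for roots in GF(7): f(0) = 4; f(1) = 3; f(2) = 0 → root; f(3) = 1; f(4) = 5; f(5) = 4; f(6) = 4.
f(2) = 0, so (θ − 2) divides f(θ); f is reducible.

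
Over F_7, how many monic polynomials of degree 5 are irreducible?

By the necklace-counting formula, N_7(5) = (1/5) Σ_{d|5} μ(5/d)·7^d.
Divisors of 5: 1, 5; μ(5/d) for each: -1, 1.
Σ = − 7^1 + 7^5 = 16800.
N = 16800/5 = 3360.

3360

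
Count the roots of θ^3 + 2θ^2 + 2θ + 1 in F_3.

Write P(θ) = θ^3 + 2θ^2 + 2θ + 1.
Evaluate at each of the 3 elements of F_3:
P(0) = 1; P(1) = 0 → root; P(2) = 0 → root.
Roots: {1, 2}.

2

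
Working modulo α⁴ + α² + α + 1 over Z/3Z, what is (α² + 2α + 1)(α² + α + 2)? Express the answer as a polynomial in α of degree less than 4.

Multiply in Z/3Z[α]: (α² + 2α + 1)·(α² + α + 2) = α⁴ + 2α² + 2α + 2.
Reduce using α⁴ ≡ 2α² + 2α + 2 (mod α⁴ + α² + α + 1).
Reduced: α² + α + 1.

α^2 + α + 1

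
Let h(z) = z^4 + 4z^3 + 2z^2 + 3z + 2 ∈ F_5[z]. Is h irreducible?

Check for roots in F_5: h(0) = 2; h(1) = 2; h(2) = 4; h(3) = 3; h(4) = 3.
No roots, so no linear factors.
Degree-2 irreducible divisors: test the 10 monic irreducibles of degree 2 over GF(5).
None of them divide h (all give nonzero remainder).
No irreducible factor of degree ≤ 2 exists, so h is irreducible over GF(5).

Yes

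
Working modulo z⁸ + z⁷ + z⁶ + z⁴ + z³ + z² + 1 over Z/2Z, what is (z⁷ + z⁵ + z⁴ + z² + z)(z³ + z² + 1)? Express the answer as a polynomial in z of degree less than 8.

z^7 + z^5 + z^3 + z

Multiply in Z/2Z[z]: (z⁷ + z⁵ + z⁴ + z² + z)·(z³ + z² + 1) = z¹⁰ + z⁹ + z⁸ + z⁷ + z⁶ + z⁴ + z³ + z² + z.
Reduce using z⁸ ≡ z⁷ + z⁶ + z⁴ + z³ + z² + 1 (mod z⁸ + z⁷ + z⁶ + z⁴ + z³ + z² + 1).
Reduced: z⁷ + z⁵ + z³ + z.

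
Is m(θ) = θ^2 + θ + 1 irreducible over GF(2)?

Check for roots in GF(2): m(0) = 1; m(1) = 1.
No roots. A degree-2 polynomial over a field with no linear factor is irreducible.

Yes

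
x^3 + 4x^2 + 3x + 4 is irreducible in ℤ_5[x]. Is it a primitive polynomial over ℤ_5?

No

Write f(x) = x^3 + 4x^2 + 3x + 4.
|GF(5^3)^×| = 5^3 − 1 = 124. Prime factorization: 124 = 2^2·31.
f is primitive ⇔ x has order 124 in GF(5)[x]/(f), i.e. x^(124/q) ≠ 1 for each prime q | 124.
x^(62) mod f = 1
x^(4) mod f = 3x^2 + 3x + 1.
Since x^(62) = 1, the order of x divides 62 < 124; not primitive.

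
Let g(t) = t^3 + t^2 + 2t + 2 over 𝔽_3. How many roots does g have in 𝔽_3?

Evaluate at each of the 3 elements of 𝔽_3:
g(0) = 2; g(1) = 0 → root; g(2) = 0 → root.
Roots: {1, 2}.

2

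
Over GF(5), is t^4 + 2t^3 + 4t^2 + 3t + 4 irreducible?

Yes

Write h(t) = t^4 + 2t^3 + 4t^2 + 3t + 4.
Check for roots in GF(5): h(0) = 4; h(1) = 4; h(2) = 3; h(3) = 4; h(4) = 4.
No roots, so no linear factors.
Degree-2 irreducible divisors: test the 10 monic irreducibles of degree 2 over GF(5).
None of them divide h (all give nonzero remainder).
No irreducible factor of degree ≤ 2 exists, so h is irreducible over GF(5).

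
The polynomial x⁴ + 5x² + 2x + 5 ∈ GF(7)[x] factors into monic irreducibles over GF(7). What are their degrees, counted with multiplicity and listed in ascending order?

Write h(x) = x⁴ + 5x² + 2x + 5.
Complete factorization: h(x) = (x⁴ + 5x² + 2x + 5).
Factor degrees with multiplicity: 4 = 4.

4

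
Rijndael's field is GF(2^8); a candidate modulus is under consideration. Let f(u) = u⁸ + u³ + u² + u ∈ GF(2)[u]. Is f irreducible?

Check for roots in GF(2): f(0) = 0 → root; f(1) = 0 → root.
f(0) = 0, so (u) divides f(u); f is reducible.

No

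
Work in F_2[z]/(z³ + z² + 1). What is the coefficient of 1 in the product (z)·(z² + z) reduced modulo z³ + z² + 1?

1

Multiply in F_2[z]: (z)·(z² + z) = z³ + z².
Reduce using z³ ≡ z² + 1 (mod z³ + z² + 1).
Reduced: 1.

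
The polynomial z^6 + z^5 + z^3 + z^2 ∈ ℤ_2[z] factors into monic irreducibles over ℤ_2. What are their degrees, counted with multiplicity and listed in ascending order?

Write g(z) = z^6 + z^5 + z^3 + z^2.
Roots in ℤ_2: g(0) = 0 → root; g(1) = 0 → root.
Linear factors from roots: (z), (z + 1).
Complete factorization: g(z) = (z)^2·(z + 1)^2·(z^2 + z + 1).
Factor degrees with multiplicity: 1 + 1 + 1 + 1 + 2 = 6.

1, 1, 1, 1, 2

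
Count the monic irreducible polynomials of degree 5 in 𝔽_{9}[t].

11808

The number of monic irreducibles of degree 5 over GF(9) is (1/5)·Σ_{d∣5} μ(5/d) 9^d.
Divisors of 5: 1, 5; μ(5/d) for each: -1, 1.
Σ = − 9^1 + 9^5 = 59040.
N = 59040/5 = 11808.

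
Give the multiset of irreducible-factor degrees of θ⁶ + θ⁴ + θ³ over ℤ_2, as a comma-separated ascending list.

Write h(θ) = θ⁶ + θ⁴ + θ³.
Roots in ℤ_2: h(0) = 0 → root; h(1) = 1.
Linear factors from roots: (θ).
Complete factorization: h(θ) = (θ)^3·(θ³ + θ + 1).
Factor degrees with multiplicity: 1 + 1 + 1 + 3 = 6.

1, 1, 1, 3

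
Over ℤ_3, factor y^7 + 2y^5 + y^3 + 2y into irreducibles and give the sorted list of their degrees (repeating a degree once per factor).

1, 1, 1, 2, 2

Write h(y) = y^7 + 2y^5 + y^3 + 2y.
Roots in ℤ_3: h(0) = 0 → root; h(1) = 0 → root; h(2) = 0 → root.
Linear factors from roots: (y), (y + 2), (y + 1).
Complete factorization: h(y) = (y)·(y + 1)·(y + 2)·(y^2 + y + 2)·(y^2 + 2y + 2).
Factor degrees with multiplicity: 1 + 1 + 1 + 2 + 2 = 7.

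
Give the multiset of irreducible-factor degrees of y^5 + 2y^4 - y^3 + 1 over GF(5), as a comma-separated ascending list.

5

Write f(y) = y^5 + 2y^4 - y^3 + 1.
Roots in GF(5): f(0) = 1; f(1) = 3; f(2) = 2; f(3) = 4; f(4) = 3.
Complete factorization: f(y) = (y^5 + 2y^4 - y^3 + 1).
Factor degrees with multiplicity: 5 = 5.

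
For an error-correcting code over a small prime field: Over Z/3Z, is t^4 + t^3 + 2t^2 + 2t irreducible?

No

Write m(t) = t^4 + t^3 + 2t^2 + 2t.
Check for roots in Z/3Z: m(0) = 0 → root; m(1) = 0 → root; m(2) = 0 → root.
m(0) = 0, so (t) divides m(t); m is reducible.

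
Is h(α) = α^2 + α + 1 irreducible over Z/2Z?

Yes

Check for roots in Z/2Z: h(0) = 1; h(1) = 1.
No roots. A degree-2 polynomial over a field with no linear factor is irreducible.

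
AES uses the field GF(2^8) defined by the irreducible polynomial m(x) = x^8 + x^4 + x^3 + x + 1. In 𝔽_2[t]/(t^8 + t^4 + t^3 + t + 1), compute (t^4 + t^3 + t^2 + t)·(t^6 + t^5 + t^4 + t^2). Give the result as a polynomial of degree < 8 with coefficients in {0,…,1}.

t^7 + t^5 + t^3 + t^2 + t + 1

Multiply in 𝔽_2[t]: (t^4 + t^3 + t^2 + t)·(t^6 + t^5 + t^4 + t^2) = t^10 + t^8 + t^7 + t^6 + t^4 + t^3.
Reduce using t^8 ≡ t^4 + t^3 + t + 1 (mod t^8 + t^4 + t^3 + t + 1).
Reduced: t^7 + t^5 + t^3 + t^2 + t + 1.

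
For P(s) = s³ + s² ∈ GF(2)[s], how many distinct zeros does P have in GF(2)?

2

Evaluate at each of the 2 elements of GF(2):
P(0) = 0 → root; P(1) = 0 → root.
Roots: {0, 1}.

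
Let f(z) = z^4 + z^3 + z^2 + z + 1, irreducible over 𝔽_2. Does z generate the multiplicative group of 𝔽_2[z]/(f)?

|GF(2^4)^×| = 2^4 − 1 = 15. Prime factorization: 15 = 3·5.
f is primitive ⇔ z has order 15 in GF(2)[z]/(f), i.e. z^(15/q) ≠ 1 for each prime q | 15.
z^(5) mod f = 1
z^(3) mod f = z^3.
Since z^(5) = 1, the order of z divides 5 < 15; not primitive.

No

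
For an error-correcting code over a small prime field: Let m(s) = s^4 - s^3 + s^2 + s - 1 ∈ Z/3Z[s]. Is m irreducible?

Yes

Check for roots in Z/3Z: m(0) = 2; m(1) = 1; m(2) = 1.
No roots, so no linear factors.
Monic irreducibles of degree 2 over GF(3): s^2 + 1, s^2 + s - 1, s^2 - s - 1.
None of them divide m (all give nonzero remainder).
No irreducible factor of degree ≤ 2 exists, so m is irreducible over GF(3).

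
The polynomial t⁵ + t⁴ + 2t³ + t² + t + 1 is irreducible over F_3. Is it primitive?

Write f(t) = t⁵ + t⁴ + 2t³ + t² + t + 1.
|GF(3^5)^×| = 3^5 − 1 = 242. Prime factorization: 242 = 2·11^2.
f is primitive ⇔ t has order 242 in GF(3)[t]/(f), i.e. t^(242/q) ≠ 1 for each prime q | 242.
t^(121) mod f = 2.
t^(22) mod f = t⁴ + t² + t.
None equal 1, so t has full order 242; f is primitive.

Yes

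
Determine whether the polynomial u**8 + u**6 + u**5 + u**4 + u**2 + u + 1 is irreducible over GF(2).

Write g(u) = u**8 + u**6 + u**5 + u**4 + u**2 + u + 1.
Check for roots in GF(2): g(0) = 1; g(1) = 1.
No roots, so no linear factors.
Monic irreducibles of degree 2 over GF(2): u**2 + u + 1.
None of them divide g (all give nonzero remainder).
Monic irreducibles of degree 3 over GF(2): u**3 + u + 1, u**3 + u**2 + 1.
None of them divide g (all give nonzero remainder).
Monic irreducibles of degree 4 over GF(2): u**4 + u + 1, u**4 + u**3 + 1, u**4 + u**3 + u**2 + u + 1.
None of them divide g (all give nonzero remainder).
No irreducible factor of degree ≤ 4 exists, so g is irreducible over GF(2).

Yes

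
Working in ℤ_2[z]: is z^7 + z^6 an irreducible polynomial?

Write P(z) = z^7 + z^6.
Check for roots in ℤ_2: P(0) = 0 → root; P(1) = 0 → root.
P(0) = 0, so (z) divides P(z); P is reducible.

No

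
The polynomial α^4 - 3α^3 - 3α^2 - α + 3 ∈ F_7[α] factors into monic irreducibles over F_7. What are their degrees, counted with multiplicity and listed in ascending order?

4

Write g(α) = α^4 - 3α^3 - 3α^2 - α + 3.
Complete factorization: g(α) = (α^4 - 3α^3 - 3α^2 - α + 3).
Factor degrees with multiplicity: 4 = 4.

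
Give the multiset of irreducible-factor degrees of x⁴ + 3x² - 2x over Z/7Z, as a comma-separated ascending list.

1, 3

Write f(x) = x⁴ + 3x² - 2x.
Linear factors from roots: (x).
Complete factorization: f(x) = (x)·(x³ + 3x - 2).
Factor degrees with multiplicity: 1 + 3 = 4.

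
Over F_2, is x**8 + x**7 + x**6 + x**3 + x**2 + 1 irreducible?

No

Write f(x) = x**8 + x**7 + x**6 + x**3 + x**2 + 1.
Check for roots in F_2: f(0) = 1; f(1) = 0 → root.
f(1) = 0, so (x − 1) divides f(x); f is reducible.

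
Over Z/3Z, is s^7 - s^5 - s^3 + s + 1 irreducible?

Write P(s) = s^7 - s^5 - s^3 + s + 1.
Check for roots in Z/3Z: P(0) = 1; P(1) = 1; P(2) = 1.
No roots, so no linear factors.
Monic irreducibles of degree 2 over GF(3): s^2 + 1, s^2 + s - 1, s^2 - s - 1.
None of them divide P (all give nonzero remainder).
Degree-3 irreducible divisors: test the 8 monic irreducibles of degree 3 over GF(3).
None of them divide P (all give nonzero remainder).
No irreducible factor of degree ≤ 3 exists, so P is irreducible over GF(3).

Yes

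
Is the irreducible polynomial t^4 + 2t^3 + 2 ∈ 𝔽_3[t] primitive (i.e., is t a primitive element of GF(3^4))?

Yes

Write f(t) = t^4 + 2t^3 + 2.
|GF(3^4)^×| = 3^4 − 1 = 80. Prime factorization: 80 = 2^4·5.
f is primitive ⇔ t has order 80 in GF(3)[t]/(f), i.e. t^(80/q) ≠ 1 for each prime q | 80.
t^(40) mod f = 2.
t^(16) mod f = 2t^2 + t + 2.
None equal 1, so t has full order 80; f is primitive.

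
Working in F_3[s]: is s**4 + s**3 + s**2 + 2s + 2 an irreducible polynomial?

Write m(s) = s**4 + s**3 + s**2 + 2s + 2.
Check for roots in F_3: m(0) = 2; m(1) = 1; m(2) = 1.
No roots, so no linear factors.
Monic irreducibles of degree 2 over GF(3): s**2 + 1, s**2 + s + 2, s**2 + 2s + 2.
None of them divide m (all give nonzero remainder).
No irreducible factor of degree ≤ 2 exists, so m is irreducible over GF(3).

Yes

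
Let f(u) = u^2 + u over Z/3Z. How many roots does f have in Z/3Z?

Evaluate at each of the 3 elements of Z/3Z:
f(0) = 0 → root; f(1) = 2; f(2) = 0 → root.
Roots: {0, 2}.

2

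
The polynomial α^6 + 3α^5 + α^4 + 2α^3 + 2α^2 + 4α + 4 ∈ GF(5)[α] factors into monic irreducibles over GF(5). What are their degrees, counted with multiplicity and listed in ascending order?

Write h(α) = α^6 + 3α^5 + α^4 + 2α^3 + 2α^2 + 4α + 4.
Roots in GF(5): h(0) = 4; h(1) = 2; h(2) = 2; h(3) = 2; h(4) = 4.
Complete factorization: h(α) = (α^2 + 3)·(α^2 + α + 2)·(α^2 + 2α + 4).
Factor degrees with multiplicity: 2 + 2 + 2 = 6.

2, 2, 2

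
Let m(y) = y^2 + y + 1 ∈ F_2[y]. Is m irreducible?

Check for roots in F_2: m(0) = 1; m(1) = 1.
No roots. A degree-2 polynomial over a field with no linear factor is irreducible.

Yes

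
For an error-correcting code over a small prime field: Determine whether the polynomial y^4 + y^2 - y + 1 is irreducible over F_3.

Yes

Write P(y) = y^4 + y^2 - y + 1.
Check for roots in F_3: P(0) = 1; P(1) = 2; P(2) = 1.
No roots, so no linear factors.
Monic irreducibles of degree 2 over GF(3): y^2 + 1, y^2 + y - 1, y^2 - y - 1.
None of them divide P (all give nonzero remainder).
No irreducible factor of degree ≤ 2 exists, so P is irreducible over GF(3).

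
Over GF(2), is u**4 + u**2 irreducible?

No

Write g(u) = u**4 + u**2.
Check for roots in GF(2): g(0) = 0 → root; g(1) = 0 → root.
g(0) = 0, so (u) divides g(u); g is reducible.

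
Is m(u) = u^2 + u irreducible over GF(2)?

No

Check for roots in GF(2): m(0) = 0 → root; m(1) = 0 → root.
m(0) = 0, so (u) divides m(u); m is reducible.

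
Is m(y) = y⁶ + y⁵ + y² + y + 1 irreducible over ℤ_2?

Check for roots in ℤ_2: m(0) = 1; m(1) = 1.
No roots, so no linear factors.
Monic irreducibles of degree 2 over GF(2): y² + y + 1.
None of them divide m (all give nonzero remainder).
Monic irreducibles of degree 3 over GF(2): y³ + y + 1, y³ + y² + 1.
None of them divide m (all give nonzero remainder).
No irreducible factor of degree ≤ 3 exists, so m is irreducible over GF(2).

Yes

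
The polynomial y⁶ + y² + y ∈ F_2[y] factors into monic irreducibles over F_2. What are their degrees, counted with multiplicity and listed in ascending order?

Write g(y) = y⁶ + y² + y.
Roots in F_2: g(0) = 0 → root; g(1) = 1.
Linear factors from roots: (y).
Complete factorization: g(y) = (y)·(y² + y + 1)·(y³ + y² + 1).
Factor degrees with multiplicity: 1 + 2 + 3 = 6.

1, 2, 3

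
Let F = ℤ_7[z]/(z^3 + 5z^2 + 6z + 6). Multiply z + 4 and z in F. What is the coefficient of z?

Multiply in ℤ_7[z]: (z + 4)·(z) = z^2 + 4z.
Reduced: z^2 + 4z.

4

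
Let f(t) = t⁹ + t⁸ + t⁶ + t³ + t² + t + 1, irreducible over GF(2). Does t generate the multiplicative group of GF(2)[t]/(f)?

Yes

|GF(2^9)^×| = 2^9 − 1 = 511. Prime factorization: 511 = 7·73.
f is primitive ⇔ t has order 511 in GF(2)[t]/(f), i.e. t^(511/q) ≠ 1 for each prime q | 511.
t^(73) mod f = t⁷ + t⁵ + t⁴ + t².
t^(7) mod f = t⁷.
None equal 1, so t has full order 511; f is primitive.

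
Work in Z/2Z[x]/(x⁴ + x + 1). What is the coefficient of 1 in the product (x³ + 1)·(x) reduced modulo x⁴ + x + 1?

Multiply in Z/2Z[x]: (x³ + 1)·(x) = x⁴ + x.
Reduce using x⁴ ≡ x + 1 (mod x⁴ + x + 1).
Reduced: 1.

1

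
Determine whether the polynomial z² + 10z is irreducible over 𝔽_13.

Write h(z) = z² + 10z.
Check each element of 𝔽_13 for a root: h(0)=0, h(1)=11, h(2)=11, h(3)=0, h(4)=4, h(5)=10, h(6)=5, h(7)=2, h(8)=1, h(9)=2, h(10)=5, h(11)=10, h(12)=4.
h(0) = 0, so (z) divides h(z); h is reducible.

No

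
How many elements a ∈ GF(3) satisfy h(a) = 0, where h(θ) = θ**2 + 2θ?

2

Evaluate at each of the 3 elements of GF(3):
h(0) = 0 → root; h(1) = 0 → root; h(2) = 2.
Roots: {0, 1}.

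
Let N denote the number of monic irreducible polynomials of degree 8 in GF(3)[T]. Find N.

810

Gauss's count: N_{3}(8) = (1/8) Σ_{d|8} μ(8/d)·3^d.
Divisors of 8: 1, 2, 4, 8; μ(8/d) for each: 0, 0, -1, 1.
Σ = − 3^4 + 3^8 = 6480.
N = 6480/8 = 810.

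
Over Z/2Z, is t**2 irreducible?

Write m(t) = t**2.
Check for roots in Z/2Z: m(0) = 0 → root; m(1) = 1.
m(0) = 0, so (t) divides m(t); m is reducible.

No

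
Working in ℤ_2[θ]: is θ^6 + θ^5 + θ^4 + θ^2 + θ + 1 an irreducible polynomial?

Write m(θ) = θ^6 + θ^5 + θ^4 + θ^2 + θ + 1.
Check for roots in ℤ_2: m(0) = 1; m(1) = 0 → root.
m(1) = 0, so (θ − 1) divides m(θ); m is reducible.

No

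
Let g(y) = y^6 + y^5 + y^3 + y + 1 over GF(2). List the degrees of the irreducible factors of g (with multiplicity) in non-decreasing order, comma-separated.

2, 2, 2

Roots in GF(2): g(0) = 1; g(1) = 1.
Complete factorization: g(y) = (y^2 + y + 1)^3.
Factor degrees with multiplicity: 2 + 2 + 2 = 6.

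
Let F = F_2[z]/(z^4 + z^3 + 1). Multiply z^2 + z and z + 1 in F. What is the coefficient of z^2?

Multiply in F_2[z]: (z^2 + z)·(z + 1) = z^3 + z.
Reduced: z^3 + z.

0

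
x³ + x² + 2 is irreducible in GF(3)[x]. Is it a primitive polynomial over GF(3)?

Write f(x) = x³ + x² + 2.
|GF(3^3)^×| = 3^3 − 1 = 26. Prime factorization: 26 = 2·13.
f is primitive ⇔ x has order 26 in GF(3)[x]/(f), i.e. x^(26/q) ≠ 1 for each prime q | 26.
x^(13) mod f = 1
x^(2) mod f = x².
Since x^(13) = 1, the order of x divides 13 < 26; not primitive.

No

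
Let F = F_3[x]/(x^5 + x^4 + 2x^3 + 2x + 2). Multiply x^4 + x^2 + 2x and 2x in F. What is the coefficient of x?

Multiply in F_3[x]: (x^4 + x^2 + 2x)·(2x) = 2x^5 + 2x^3 + x^2.
Reduce using x^5 ≡ 2x^4 + x^3 + x + 1 (mod x^5 + x^4 + 2x^3 + 2x + 2).
Reduced: x^4 + x^3 + x^2 + 2x + 2.

2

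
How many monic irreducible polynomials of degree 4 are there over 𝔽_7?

By the necklace-counting formula, N_7(4) = (1/4) Σ_{d|4} μ(4/d)·7^d.
Divisors of 4: 1, 2, 4; μ(4/d) for each: 0, -1, 1.
Σ = − 7^2 + 7^4 = 2352.
N = 2352/4 = 588.

588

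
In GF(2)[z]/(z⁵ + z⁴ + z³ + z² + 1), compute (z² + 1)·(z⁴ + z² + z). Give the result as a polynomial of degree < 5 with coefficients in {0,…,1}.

z^3 + 1

Multiply in GF(2)[z]: (z² + 1)·(z⁴ + z² + z) = z⁶ + z³ + z² + z.
Reduce using z⁵ ≡ z⁴ + z³ + z² + 1 (mod z⁵ + z⁴ + z³ + z² + 1).
Reduced: z³ + 1.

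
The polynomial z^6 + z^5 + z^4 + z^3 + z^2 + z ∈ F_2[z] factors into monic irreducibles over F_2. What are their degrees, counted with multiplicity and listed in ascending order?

Write g(z) = z^6 + z^5 + z^4 + z^3 + z^2 + z.
Roots in F_2: g(0) = 0 → root; g(1) = 0 → root.
Linear factors from roots: (z), (z + 1).
Complete factorization: g(z) = (z)·(z + 1)·(z^2 + z + 1)^2.
Factor degrees with multiplicity: 1 + 1 + 2 + 2 = 6.

1, 1, 2, 2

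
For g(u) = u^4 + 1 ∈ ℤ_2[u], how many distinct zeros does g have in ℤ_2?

Evaluate at each of the 2 elements of ℤ_2:
g(0) = 1; g(1) = 0 → root.
Roots: {1}.

1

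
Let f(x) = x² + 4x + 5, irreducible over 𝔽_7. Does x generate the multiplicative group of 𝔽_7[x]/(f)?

|GF(7^2)^×| = 7^2 − 1 = 48. Prime factorization: 48 = 2^4·3.
f is primitive ⇔ x has order 48 in GF(7)[x]/(f), i.e. x^(48/q) ≠ 1 for each prime q | 48.
x^(24) mod f = 6.
x^(16) mod f = 4.
None equal 1, so x has full order 48; f is primitive.

Yes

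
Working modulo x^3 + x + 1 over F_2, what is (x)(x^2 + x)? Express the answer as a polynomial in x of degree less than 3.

Multiply in F_2[x]: (x)·(x^2 + x) = x^3 + x^2.
Reduce using x^3 ≡ x + 1 (mod x^3 + x + 1).
Reduced: x^2 + x + 1.

x^2 + x + 1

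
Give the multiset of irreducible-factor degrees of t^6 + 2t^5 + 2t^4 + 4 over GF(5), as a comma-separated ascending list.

Write h(t) = t^6 + 2t^5 + 2t^4 + 4.
Roots in GF(5): h(0) = 4; h(1) = 4; h(2) = 4; h(3) = 1; h(4) = 0 → root.
Linear factors from roots: (t + 1).
Complete factorization: h(t) = (t + 1)·(t^2 + 3t + 3)·(t^3 + 3t^2 + 4t + 3).
Factor degrees with multiplicity: 1 + 2 + 3 = 6.

1, 2, 3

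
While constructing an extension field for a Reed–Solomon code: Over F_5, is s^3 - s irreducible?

Write m(s) = s^3 - s.
Check for roots in F_5: m(0) = 0 → root; m(1) = 0 → root; m(2) = 1; m(3) = 4; m(4) = 0 → root.
m(0) = 0, so (s) divides m(s); m is reducible.

No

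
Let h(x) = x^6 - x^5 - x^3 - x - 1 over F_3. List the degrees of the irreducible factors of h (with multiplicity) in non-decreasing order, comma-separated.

Roots in F_3: h(0) = 2; h(1) = 0 → root; h(2) = 0 → root.
Linear factors from roots: (x - 1), (x + 1).
Complete factorization: h(x) = (x + 1)^2·(x - 1)^2·(x^2 - x - 1).
Factor degrees with multiplicity: 1 + 1 + 1 + 1 + 2 = 6.

1, 1, 1, 1, 2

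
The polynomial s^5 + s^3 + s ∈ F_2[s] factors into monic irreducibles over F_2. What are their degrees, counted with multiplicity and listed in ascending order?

Write g(s) = s^5 + s^3 + s.
Roots in F_2: g(0) = 0 → root; g(1) = 1.
Linear factors from roots: (s).
Complete factorization: g(s) = (s)·(s^2 + s + 1)^2.
Factor degrees with multiplicity: 1 + 2 + 2 = 5.

1, 2, 2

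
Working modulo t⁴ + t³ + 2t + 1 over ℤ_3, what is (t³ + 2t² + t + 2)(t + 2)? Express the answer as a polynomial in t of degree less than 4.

Multiply in ℤ_3[t]: (t³ + 2t² + t + 2)·(t + 2) = t⁴ + t³ + 2t² + t + 1.
Reduce using t⁴ ≡ 2t³ + t + 2 (mod t⁴ + t³ + 2t + 1).
Reduced: 2t² + 2t.

2t^2 + 2t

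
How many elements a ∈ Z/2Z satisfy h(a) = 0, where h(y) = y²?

1

Evaluate at each of the 2 elements of Z/2Z:
h(0) = 0 → root; h(1) = 1.
Roots: {0}.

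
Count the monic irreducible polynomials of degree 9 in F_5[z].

Gauss's count: N_{5}(9) = (1/9) Σ_{d|9} μ(9/d)·5^d.
Divisors of 9: 1, 3, 9; μ(9/d) for each: 0, -1, 1.
Σ = − 5^3 + 5^9 = 1953000.
N = 1953000/9 = 217000.

217000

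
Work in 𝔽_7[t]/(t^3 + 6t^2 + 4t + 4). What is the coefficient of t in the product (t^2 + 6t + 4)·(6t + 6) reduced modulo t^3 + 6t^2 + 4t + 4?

1

Multiply in 𝔽_7[t]: (t^2 + 6t + 4)·(6t + 6) = 6t^3 + 4t + 3.
Reduce using t^3 ≡ t^2 + 3t + 3 (mod t^3 + 6t^2 + 4t + 4).
Reduced: 6t^2 + t.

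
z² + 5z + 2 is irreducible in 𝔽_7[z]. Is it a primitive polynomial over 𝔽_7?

Write f(z) = z² + 5z + 2.
|GF(7^2)^×| = 7^2 − 1 = 48. Prime factorization: 48 = 2^4·3.
f is primitive ⇔ z has order 48 in GF(7)[z]/(f), i.e. z^(48/q) ≠ 1 for each prime q | 48.
z^(24) mod f = 1
z^(16) mod f = 4.
Since z^(24) = 1, the order of z divides 24 < 48; not primitive.

No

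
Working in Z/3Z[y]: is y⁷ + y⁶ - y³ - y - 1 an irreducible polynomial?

Yes

Write g(y) = y⁷ + y⁶ - y³ - y - 1.
Check for roots in Z/3Z: g(0) = 2; g(1) = 2; g(2) = 1.
No roots, so no linear factors.
Monic irreducibles of degree 2 over GF(3): y² + 1, y² + y - 1, y² - y - 1.
None of them divide g (all give nonzero remainder).
Degree-3 irreducible divisors: test the 8 monic irreducibles of degree 3 over GF(3).
None of them divide g (all give nonzero remainder).
No irreducible factor of degree ≤ 3 exists, so g is irreducible over GF(3).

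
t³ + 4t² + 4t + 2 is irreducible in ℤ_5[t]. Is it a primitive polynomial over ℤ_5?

Write f(t) = t³ + 4t² + 4t + 2.
|GF(5^3)^×| = 5^3 − 1 = 124. Prime factorization: 124 = 2^2·31.
f is primitive ⇔ t has order 124 in GF(5)[t]/(f), i.e. t^(124/q) ≠ 1 for each prime q | 124.
t^(62) mod f = 4.
t^(4) mod f = 2t² + 4t + 3.
None equal 1, so t has full order 124; f is primitive.

Yes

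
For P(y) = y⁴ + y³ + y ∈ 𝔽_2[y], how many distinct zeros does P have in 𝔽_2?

1

Evaluate at each of the 2 elements of 𝔽_2:
P(0) = 0 → root; P(1) = 1.
Roots: {0}.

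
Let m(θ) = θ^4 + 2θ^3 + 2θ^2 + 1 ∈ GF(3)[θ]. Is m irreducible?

Check for roots in GF(3): m(0) = 1; m(1) = 0 → root; m(2) = 2.
m(1) = 0, so (θ − 1) divides m(θ); m is reducible.

No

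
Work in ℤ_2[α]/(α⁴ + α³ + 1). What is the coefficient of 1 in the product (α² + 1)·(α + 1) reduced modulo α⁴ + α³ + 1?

1

Multiply in ℤ_2[α]: (α² + 1)·(α + 1) = α³ + α² + α + 1.
Reduced: α³ + α² + α + 1.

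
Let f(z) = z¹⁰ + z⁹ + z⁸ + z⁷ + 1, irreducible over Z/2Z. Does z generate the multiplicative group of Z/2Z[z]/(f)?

No

|GF(2^10)^×| = 2^10 − 1 = 1023. Prime factorization: 1023 = 3·11·31.
f is primitive ⇔ z has order 1023 in GF(2)[z]/(f), i.e. z^(1023/q) ≠ 1 for each prime q | 1023.
z^(341) mod f = 1
z^(93) mod f = z⁹ + z⁶ + z.
z^(33) mod f = z⁶ + z⁵ + z³ + z + 1.
Since z^(341) = 1, the order of z divides 341 < 1023; not primitive.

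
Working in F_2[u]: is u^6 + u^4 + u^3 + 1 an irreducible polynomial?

Write f(u) = u^6 + u^4 + u^3 + 1.
Check for roots in F_2: f(0) = 1; f(1) = 0 → root.
f(1) = 0, so (u − 1) divides f(u); f is reducible.

No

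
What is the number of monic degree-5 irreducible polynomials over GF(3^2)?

11808

Gauss's count: N_{9}(5) = (1/5) Σ_{d|5} μ(5/d)·9^d.
Divisors of 5: 1, 5; μ(5/d) for each: -1, 1.
Σ = − 9^1 + 9^5 = 59040.
N = 59040/5 = 11808.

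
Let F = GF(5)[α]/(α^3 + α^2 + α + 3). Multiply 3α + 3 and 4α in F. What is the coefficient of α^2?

2

Multiply in GF(5)[α]: (3α + 3)·(4α) = 2α^2 + 2α.
Reduced: 2α^2 + 2α.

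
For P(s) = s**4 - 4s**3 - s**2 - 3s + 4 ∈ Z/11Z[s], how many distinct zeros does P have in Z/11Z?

Evaluate at each of the 11 elements of Z/11Z:
P(0) = 4; P(1) = 8; P(2) = 0 → root; P(3) = 3; P(4) = 9; P(5) = 1; P(6) = 8; P(7) = 6; P(8) = 6; P(9) = 10; P(10) = 0 → root.
Roots: {2, 10}.

2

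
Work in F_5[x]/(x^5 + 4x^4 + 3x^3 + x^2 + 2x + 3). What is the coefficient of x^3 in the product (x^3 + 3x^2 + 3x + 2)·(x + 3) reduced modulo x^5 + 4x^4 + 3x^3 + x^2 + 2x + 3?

Multiply in F_5[x]: (x^3 + 3x^2 + 3x + 2)·(x + 3) = x^4 + x^3 + 2x^2 + x + 1.
Reduced: x^4 + x^3 + 2x^2 + x + 1.

1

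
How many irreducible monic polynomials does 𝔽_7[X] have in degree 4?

x^(7^4) − x is the product of all monic irreducibles of degree dividing 4; Möbius inversion gives N = (1/4) Σ μ(4/d)·7^d.
Divisors of 4: 1, 2, 4; μ(4/d) for each: 0, -1, 1.
Σ = − 7^2 + 7^4 = 2352.
N = 2352/4 = 588.

588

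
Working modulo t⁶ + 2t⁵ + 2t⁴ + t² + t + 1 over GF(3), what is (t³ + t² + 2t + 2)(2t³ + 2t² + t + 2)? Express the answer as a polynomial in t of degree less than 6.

2t^3 + t + 2

Multiply in GF(3)[t]: (t³ + t² + 2t + 2)·(2t³ + 2t² + t + 2) = 2t⁶ + t⁵ + t⁴ + 2t³ + 2t² + 1.
Reduce using t⁶ ≡ t⁵ + t⁴ + 2t² + 2t + 2 (mod t⁶ + 2t⁵ + 2t⁴ + t² + t + 1).
Reduced: 2t³ + t + 2.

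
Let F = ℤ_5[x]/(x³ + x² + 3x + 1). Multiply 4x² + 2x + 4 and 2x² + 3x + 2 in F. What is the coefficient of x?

4

Multiply in ℤ_5[x]: (4x² + 2x + 4)·(2x² + 3x + 2) = 3x⁴ + x³ + 2x² + x + 3.
Reduce using x³ ≡ 4x² + 2x + 4 (mod x³ + x² + 3x + 1).
Reduced: 4x.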